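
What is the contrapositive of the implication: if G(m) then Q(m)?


The contrapositive of (P → Q) is (¬Q → ¬P); it is logically equivalent to the original.
Here P = 'G(m)' and Q = 'Q(m)'.

If not (Q(m)), then not (G(m)).


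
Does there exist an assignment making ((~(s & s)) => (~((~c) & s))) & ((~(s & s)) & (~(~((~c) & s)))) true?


Check all 4 assignments over {c, s}:
c | s | φ
---------
False | False | False
True | False | False
False | True | False
True | True | False
No assignment makes the formula true.

Unsatisfiable.


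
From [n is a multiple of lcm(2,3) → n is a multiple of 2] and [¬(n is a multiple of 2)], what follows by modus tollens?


Modus tollens: from (P → Q) and ¬Q, infer ¬P.
Q = 'n is a multiple of 2' is denied; since P → Q, P must also fail.

Not (n is a multiple of lcm(2,3)).


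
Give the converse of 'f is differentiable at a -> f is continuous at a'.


The converse of (P → Q) is (Q → P). It is not in general equivalent to the original.
Here P = 'f is differentiable at a' and Q = 'f is continuous at a'.

If f is continuous at a, then f is differentiable at a.


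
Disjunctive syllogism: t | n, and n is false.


Disjunctive syllogism: from (P ∨ Q) and ¬P, infer Q.
One disjunct, 'n', is ruled out; the other must hold.

t


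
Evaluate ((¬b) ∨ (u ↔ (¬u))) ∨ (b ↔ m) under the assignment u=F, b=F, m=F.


Substitute u=F, b=F, m=F:
¬b = T
¬u = T
u ↔ (¬u) = F ↔ T = F
(¬b) ∨ (u ↔ (¬u)) = T ∨ F = T
b ↔ m = F ↔ F = T
((¬b) ∨ (u ↔ (¬u))) ∨ (b ↔ m) = T ∨ T = T

T


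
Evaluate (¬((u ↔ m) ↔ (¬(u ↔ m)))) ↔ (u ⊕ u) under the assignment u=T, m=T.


Substitute u=T, m=T:
u ↔ m = T ↔ T = T
u ↔ m = T ↔ T = T
¬(u ↔ m) = F
(u ↔ m) ↔ (¬(u ↔ m)) = T ↔ F = F
¬((u ↔ m) ↔ (¬(u ↔ m))) = T
u ⊕ u = T ⊕ T = F
(¬((u ↔ m) ↔ (¬(u ↔ m)))) ↔ (u ⊕ u) = T ↔ F = F

F


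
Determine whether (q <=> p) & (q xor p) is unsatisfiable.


Truth table over {p, q}:
p | q | φ
---------
False | False | False
True | False | False
False | True | False
True | True | False
Every row is false.

Yes, it is a contradiction.


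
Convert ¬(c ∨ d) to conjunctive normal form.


Step 1: Apply De Morgan: ¬(c ∨ d) = ¬c ∧ ¬d.

(¬c) ∧ (¬d)


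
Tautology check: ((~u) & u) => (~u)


Build the truth table over {u}:
u | φ
-----
False | True
True | True
Every row evaluates to true.

Yes, it is a tautology.


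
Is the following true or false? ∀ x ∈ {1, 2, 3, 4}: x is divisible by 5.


Evaluate the predicate on each element: 1:F, 2:F, 3:F, 4:F.
Counterexample x = 1 fails the predicate.

F


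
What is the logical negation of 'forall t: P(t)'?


¬(forall x: φ) = exists x: ¬φ, and ¬(exists x: φ) = forall x: ¬φ.
Apply to the universal statement.

exists t: ~(P(t))


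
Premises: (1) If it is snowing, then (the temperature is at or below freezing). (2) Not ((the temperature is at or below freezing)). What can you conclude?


Modus tollens: from (P → Q) and ¬Q, infer ¬P.
Q = '(the temperature is at or below freezing)' is denied; since P → Q, P must also fail.

Not (it is snowing).


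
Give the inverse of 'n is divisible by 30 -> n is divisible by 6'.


The inverse of (P → Q) is (¬P → ¬Q). It is equivalent to the converse, not to the original.
Here P = 'n is divisible by 30' and Q = 'n is divisible by 6'.

If not (n is divisible by 30), then not (n is divisible by 6).


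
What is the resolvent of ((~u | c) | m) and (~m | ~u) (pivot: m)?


The clauses contain complementary literals m and ~m.
Resolution eliminates this pair and disjoins the remaining literals (merging duplicates).

(~u | c)


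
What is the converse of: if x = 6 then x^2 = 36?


The converse of (P → Q) is (Q → P). It is not in general equivalent to the original.
Here P = 'x = 6' and Q = 'x^2 = 36'.

If x^2 = 36, then x = 6.


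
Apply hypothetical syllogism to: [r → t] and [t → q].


Hypothetical syllogism: from (P → Q) and (Q → R), infer (P → R).
Chain the two implications through the shared middle term 't'.

r → q


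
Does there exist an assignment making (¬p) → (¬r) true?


Search for a satisfying assignment over {p, r}.
Try p=F, r=F: the formula evaluates to T.
A satisfying assignment exists.

Satisfiable.


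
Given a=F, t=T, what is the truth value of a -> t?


Implication is false only when antecedent is true and consequent is false.
Substitute: a=F, t=T.
F -> T evaluates to T.

T


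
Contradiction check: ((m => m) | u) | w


Truth table over {m, u, w}:
m | u | w | φ
-------------
False | False | False | True
True | False | False | True
False | True | False | True
True | True | False | True
False | False | True | True
True | False | True | True
False | True | True | True
True | True | True | True
Satisfying assignment at row 1: m=False, u=False, w=False gives True.

No, it is not a contradiction.


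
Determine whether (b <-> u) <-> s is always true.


Build the truth table over {b, s, u}:
b | s | u | φ
-------------
F | F | F | F
T | F | F | T
F | T | F | T
T | T | F | F
F | F | T | T
T | F | T | F
F | T | T | F
T | T | T | T
Counterexample at row 1: with b=F, s=F, u=F, the formula is F.

No, it is not a tautology.


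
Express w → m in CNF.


Step 1: Rewrite w → m as ¬w ∨ m.

(¬w) ∨ m


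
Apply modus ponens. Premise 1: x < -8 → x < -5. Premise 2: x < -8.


Modus ponens: from (P → Q) and P, infer Q.
P = 'x < -8' is asserted, and P → Q holds, so Q follows.

x < -5.


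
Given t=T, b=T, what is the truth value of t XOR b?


Exclusive or is true when exactly one operand is true.
Substitute: t=T, b=T.
T XOR T evaluates to F.

F


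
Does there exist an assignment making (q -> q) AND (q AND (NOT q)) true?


Check all 2 assignments over {q}:
q | φ
-----
F | F
T | F
No assignment makes the formula true.

Unsatisfiable.


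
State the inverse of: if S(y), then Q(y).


The inverse of (P → Q) is (¬P → ¬Q). It is equivalent to the converse, not to the original.
Here P = 'S(y)' and Q = 'Q(y)'.

If not (S(y)), then not (Q(y)).


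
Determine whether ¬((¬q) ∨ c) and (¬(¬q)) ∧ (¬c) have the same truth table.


Compare truth tables:
c | q | φ | ψ
-------------
F | F | F | F
T | F | F | F
F | T | T | T
T | T | F | F
The columns φ and ψ agree on every row.

Yes, they are logically equivalent.


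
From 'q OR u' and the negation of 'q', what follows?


Disjunctive syllogism: from (P ∨ Q) and ¬P, infer Q.
One disjunct, 'q', is ruled out; the other must hold.

u


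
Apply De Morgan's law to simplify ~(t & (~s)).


De Morgan: the negation of a conjunction is the disjunction of the negations.
Distribute ~ across &, flipping it to |, and negate each literal.

(~t) | s


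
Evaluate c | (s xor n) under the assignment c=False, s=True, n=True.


Substitute c=False, s=True, n=True:
s xor n = True xor True = False
c | (s xor n) = False | False = False

False


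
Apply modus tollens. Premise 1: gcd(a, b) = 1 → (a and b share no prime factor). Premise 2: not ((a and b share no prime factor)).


Modus tollens: from (P → Q) and ¬Q, infer ¬P.
Q = '(a and b share no prime factor)' is denied; since P → Q, P must also fail.

Not (gcd(a, b) = 1).


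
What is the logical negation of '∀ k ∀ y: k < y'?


Negation flips each quantifier (∀↔∃) and negates the inner predicate.
¬(∀ k ∀ y: φ) = ∃ k ∃ y: ¬φ.

∃ k ∃ y: ¬(k < y)


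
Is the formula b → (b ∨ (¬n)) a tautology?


Build the truth table over {b, n}:
b | n | φ
---------
F | F | T
T | F | T
F | T | T
T | T | T
Every row evaluates to true.

Yes, it is a tautology.


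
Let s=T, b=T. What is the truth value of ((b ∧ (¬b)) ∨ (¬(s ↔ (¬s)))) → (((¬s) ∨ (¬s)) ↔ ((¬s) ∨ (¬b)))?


Substitute s=T, b=T:
… (earlier sub-steps elided)
¬(s ↔ (¬s)) = T
(b ∧ (¬b)) ∨ (¬(s ↔ (¬s))) = F ∨ T = T
¬s = F
¬s = F
(¬s) ∨ (¬s) = F ∨ F = F
¬s = F
¬b = F
(¬s) ∨ (¬b) = F ∨ F = F
((¬s) ∨ (¬s)) ↔ ((¬s) ∨ (¬b)) = F ↔ F = T
((b ∧ (¬b)) ∨ (¬(s ↔ (¬s)))) → (((¬s) ∨ (¬s)) ↔ ((¬s) ∨ (¬b))) = T → T = T

T


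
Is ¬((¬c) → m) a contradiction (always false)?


Truth table over {c, m}:
c | m | φ
---------
F | F | T
T | F | F
F | T | F
T | T | F
Satisfying assignment at row 1: c=F, m=F gives T.

No, it is not a contradiction.


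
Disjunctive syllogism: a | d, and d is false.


Disjunctive syllogism: from (P ∨ Q) and ¬P, infer Q.
One disjunct, 'd', is ruled out; the other must hold.

a


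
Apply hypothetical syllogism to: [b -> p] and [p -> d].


Hypothetical syllogism: from (P → Q) and (Q → R), infer (P → R).
Chain the two implications through the shared middle term 'p'.

b -> d


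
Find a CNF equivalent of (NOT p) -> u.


Step 1: Rewrite (¬p) → u as ¬(¬p) ∨ u.
Step 2: Eliminate any double negations (¬¬X = X).

p OR u


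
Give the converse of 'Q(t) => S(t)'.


The converse of (P → Q) is (Q → P). It is not in general equivalent to the original.
Here P = 'Q(t)' and Q = 'S(t)'.

If S(t), then Q(t).


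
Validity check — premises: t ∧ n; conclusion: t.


This matches the form of conjunction elimination: the conclusion follows in every model of the premises.

Valid.


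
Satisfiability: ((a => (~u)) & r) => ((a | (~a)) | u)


Search for a satisfying assignment over {a, r, u}.
Try a=False, r=False, u=False: the formula evaluates to True.
A satisfying assignment exists.

Satisfiable.


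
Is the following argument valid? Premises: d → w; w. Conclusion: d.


This is affirming the consequent (fallacy). There exist truth assignments where the premises are all true but the conclusion is false.

Invalid.


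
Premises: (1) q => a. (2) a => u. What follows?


Hypothetical syllogism: from (P → Q) and (Q → R), infer (P → R).
Chain the two implications through the shared middle term 'a'.

q => u


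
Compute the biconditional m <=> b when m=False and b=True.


Biconditional is true when both operands have the same truth value.
Substitute: m=False, b=True.
False <=> True evaluates to False.

False


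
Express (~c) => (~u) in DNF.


Step 1: Rewrite (¬c) → (¬u) as ¬(¬c) ∨ (¬u).
Step 2: Eliminate any double negations (¬¬X = X).

c | (~u)


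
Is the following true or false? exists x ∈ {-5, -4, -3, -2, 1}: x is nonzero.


Evaluate the predicate on each element: -5:True, -4:True, -3:True, -2:True, 1:True.
Witness x = -5 satisfies the predicate.

True


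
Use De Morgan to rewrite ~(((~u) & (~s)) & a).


De Morgan: the negation of a conjunction is the disjunction of the negations.
Distribute ~ across &, flipping it to |, and negate each literal.

(u | s) | (~a)


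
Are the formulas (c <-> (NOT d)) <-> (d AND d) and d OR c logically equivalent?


Compare truth tables:
c | d | φ | ψ
-------------
F | F | T | F
T | F | F | T
F | T | T | T
T | T | F | T
They differ at row 1 (c=F, d=F): φ=T but ψ=F.

No, they are not logically equivalent.


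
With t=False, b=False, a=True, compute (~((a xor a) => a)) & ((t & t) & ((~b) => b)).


Substitute t=False, b=False, a=True:
a xor a = True xor True = False
(a xor a) => a = False => True = True
~((a xor a) => a) = False
t & t = False & False = False
~b = True
(~b) => b = True => False = False
(t & t) & ((~b) => b) = False & False = False
(~((a xor a) => a)) & ((t & t) & ((~b) => b)) = False & False = False

False


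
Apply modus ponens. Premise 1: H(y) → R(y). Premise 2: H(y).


Modus ponens: from (P → Q) and P, infer Q.
P = 'H(y)' is asserted, and P → Q holds, so Q follows.

R(y).


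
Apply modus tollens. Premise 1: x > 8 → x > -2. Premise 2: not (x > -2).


Modus tollens: from (P → Q) and ¬Q, infer ¬P.
Q = 'x > -2' is denied; since P → Q, P must also fail.

Not (x > 8).


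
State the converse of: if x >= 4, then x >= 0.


The converse of (P → Q) is (Q → P). It is not in general equivalent to the original.
Here P = 'x >= 4' and Q = 'x >= 0'.

If x >= 0, then x >= 4.


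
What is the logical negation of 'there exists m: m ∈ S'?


¬(for all x: φ) = there exists x: ¬φ, and ¬(there exists x: φ) = for all x: ¬φ.
Apply to the existential statement.

for all m: NOT(m ∈ S)


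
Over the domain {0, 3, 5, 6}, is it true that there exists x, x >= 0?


Evaluate the predicate on each element: 0:T, 3:T, 5:T, 6:T.
Witness x = 0 satisfies the predicate.

T


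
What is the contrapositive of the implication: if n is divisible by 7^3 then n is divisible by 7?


The contrapositive of (P → Q) is (¬Q → ¬P); it is logically equivalent to the original.
Here P = 'n is divisible by 7^3' and Q = 'n is divisible by 7'.

If not (n is divisible by 7), then not (n is divisible by 7^3).


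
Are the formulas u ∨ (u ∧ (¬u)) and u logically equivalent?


Compare truth tables:
u | φ | ψ
---------
F | F | F
T | T | T
The columns φ and ψ agree on every row.

Yes, they are logically equivalent.


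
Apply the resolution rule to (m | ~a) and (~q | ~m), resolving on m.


The clauses contain complementary literals m and ~m.
Resolution eliminates this pair and disjoins the remaining literals (merging duplicates).

(~a | ~q)


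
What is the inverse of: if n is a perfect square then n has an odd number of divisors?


The inverse of (P → Q) is (¬P → ¬Q). It is equivalent to the converse, not to the original.
Here P = 'n is a perfect square' and Q = 'n has an odd number of divisors'.

If not (n is a perfect square), then not (n has an odd number of divisors).


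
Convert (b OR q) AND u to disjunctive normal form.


Step 1: Distribute ∧ over ∨: (b ∨ q) ∧ u = (b ∧ u) ∨ (q ∧ u).

(b AND u) OR (q AND u)


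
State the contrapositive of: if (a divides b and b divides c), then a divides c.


The contrapositive of (P → Q) is (¬Q → ¬P); it is logically equivalent to the original.
Here P = '(a divides b and b divides c)' and Q = 'a divides c'.

If not (a divides c), then not ((a divides b and b divides c)).


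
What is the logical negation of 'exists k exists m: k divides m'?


Negation flips each quantifier (∀↔∃) and negates the inner predicate.
¬(exists k exists m: φ) = forall k forall m: ¬φ.

forall k forall m: ~(k divides m)


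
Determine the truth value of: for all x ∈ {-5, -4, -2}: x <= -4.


Evaluate the predicate on each element: -5:T, -4:T, -2:F.
Counterexample x = -2 fails the predicate.

F


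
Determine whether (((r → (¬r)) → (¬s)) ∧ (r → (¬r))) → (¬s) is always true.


Build the truth table over {r, s}:
r | s | φ
---------
F | F | T
T | F | T
F | T | T
T | T | T
Every row evaluates to true.

Yes, it is a tautology.


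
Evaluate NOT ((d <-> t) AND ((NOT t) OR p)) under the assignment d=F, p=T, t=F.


Substitute d=F, p=T, t=F:
d <-> t = F <-> F = T
NOT t = T
(NOT t) OR p = T OR T = T
(d <-> t) AND ((NOT t) OR p) = T AND T = T
NOT ((d <-> t) AND ((NOT t) OR p)) = F

F


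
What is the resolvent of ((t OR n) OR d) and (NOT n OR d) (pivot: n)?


The clauses contain complementary literals n and NOTn.
Resolution eliminates this pair and disjoins the remaining literals (merging duplicates).

(d OR t)


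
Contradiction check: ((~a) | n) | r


Truth table over {a, n, r}:
a | n | r | φ
-------------
False | False | False | True
True | False | False | False
False | True | False | True
True | True | False | True
False | False | True | True
True | False | True | True
False | True | True | True
True | True | True | True
Satisfying assignment at row 1: a=False, n=False, r=False gives True.

No, it is not a contradiction.


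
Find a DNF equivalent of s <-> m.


Step 1: s ↔ m is true exactly when both agree: (s ∧ m) ∨ (¬s ∧ ¬m).

(s AND m) OR ((NOT s) AND (NOT m))


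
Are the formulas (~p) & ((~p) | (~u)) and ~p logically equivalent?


Compare truth tables:
p | u | φ | ψ
-------------
False | False | True | True
True | False | False | False
False | True | True | True
True | True | False | False
The columns φ and ψ agree on every row.

Yes, they are logically equivalent.


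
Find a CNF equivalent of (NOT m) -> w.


Step 1: Rewrite (¬m) → w as ¬(¬m) ∨ w.
Step 2: Eliminate any double negations (¬¬X = X).

m OR w


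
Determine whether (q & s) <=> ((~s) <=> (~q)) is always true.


Build the truth table over {q, s}:
q | s | φ
---------
False | False | False
True | False | True
False | True | True
True | True | True
Counterexample at row 1: with q=False, s=False, the formula is False.

No, it is not a tautology.


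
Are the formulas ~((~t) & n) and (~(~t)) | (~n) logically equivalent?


Compare truth tables:
n | t | φ | ψ
-------------
False | False | True | True
True | False | False | False
False | True | True | True
True | True | True | True
The columns φ and ψ agree on every row.

Yes, they are logically equivalent.


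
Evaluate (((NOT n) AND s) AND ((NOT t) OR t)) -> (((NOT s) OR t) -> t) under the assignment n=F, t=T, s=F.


Substitute n=F, t=T, s=F:
NOT n = T
(NOT n) AND s = T AND F = F
NOT t = F
(NOT t) OR t = F OR T = T
((NOT n) AND s) AND ((NOT t) OR t) = F AND T = F
NOT s = T
(NOT s) OR t = T OR T = T
((NOT s) OR t) -> t = T -> T = T
(((NOT n) AND s) AND ((NOT t) OR t)) -> (((NOT s) OR t) -> t) = F -> T = T

T


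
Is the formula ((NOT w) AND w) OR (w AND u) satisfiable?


Search for a satisfying assignment over {u, w}.
Try u=T, w=T: the formula evaluates to T.
A satisfying assignment exists.

Satisfiable.


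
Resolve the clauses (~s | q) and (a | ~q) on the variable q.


The clauses contain complementary literals q and ~q.
Resolution eliminates this pair and disjoins the remaining literals (merging duplicates).

(~s | a)


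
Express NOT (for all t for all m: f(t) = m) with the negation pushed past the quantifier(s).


Negation flips each quantifier (∀↔∃) and negates the inner predicate.
¬(for all t for all m: φ) = there exists t there exists m: ¬φ.

there exists t there exists m: NOT(f(t) = m)


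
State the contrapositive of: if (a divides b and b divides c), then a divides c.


The contrapositive of (P → Q) is (¬Q → ¬P); it is logically equivalent to the original.
Here P = '(a divides b and b divides c)' and Q = 'a divides c'.

If not (a divides c), then not ((a divides b and b divides c)).


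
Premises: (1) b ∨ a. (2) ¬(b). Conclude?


Disjunctive syllogism: from (P ∨ Q) and ¬P, infer Q.
One disjunct, 'b', is ruled out; the other must hold.

a


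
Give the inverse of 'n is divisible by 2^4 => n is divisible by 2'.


The inverse of (P → Q) is (¬P → ¬Q). It is equivalent to the converse, not to the original.
Here P = 'n is divisible by 2^4' and Q = 'n is divisible by 2'.

If not (n is divisible by 2^4), then not (n is divisible by 2).


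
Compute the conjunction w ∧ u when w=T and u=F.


Conjunction is true only when both operands are true.
Substitute: w=T, u=F.
T ∧ F evaluates to F.

F


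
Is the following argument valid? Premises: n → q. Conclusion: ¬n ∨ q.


This matches the form of material implication: the conclusion follows in every model of the premises.

Valid.


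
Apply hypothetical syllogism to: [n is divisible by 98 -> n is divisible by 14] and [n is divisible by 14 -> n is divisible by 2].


Hypothetical syllogism: from (P → Q) and (Q → R), infer (P → R).
Chain the two implications through the shared middle term 'n is divisible by 14'.

n is divisible by 98 -> n is divisible by 2


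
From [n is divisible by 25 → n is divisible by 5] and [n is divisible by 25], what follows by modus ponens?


Modus ponens: from (P → Q) and P, infer Q.
P = 'n is divisible by 25' is asserted, and P → Q holds, so Q follows.

n is divisible by 5.


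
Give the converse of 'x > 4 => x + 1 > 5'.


The converse of (P → Q) is (Q → P). It is not in general equivalent to the original.
Here P = 'x > 4' and Q = 'x + 1 > 5'.

If x + 1 > 5, then x > 4.


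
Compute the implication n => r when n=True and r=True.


Implication is false only when antecedent is true and consequent is false.
Substitute: n=True, r=True.
True => True evaluates to True.

True


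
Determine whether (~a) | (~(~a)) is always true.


Build the truth table over {a}:
a | φ
-----
False | True
True | True
Every row evaluates to true.

Yes, it is a tautology.


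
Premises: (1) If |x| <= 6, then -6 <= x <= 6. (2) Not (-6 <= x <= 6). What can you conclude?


Modus tollens: from (P → Q) and ¬Q, infer ¬P.
Q = '-6 <= x <= 6' is denied; since P → Q, P must also fail.

Not (|x| <= 6).


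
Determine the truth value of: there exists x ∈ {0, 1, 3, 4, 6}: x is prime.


Evaluate the predicate on each element: 0:F, 1:F, 3:T, 4:F, 6:F.
Witness x = 3 satisfies the predicate.

T


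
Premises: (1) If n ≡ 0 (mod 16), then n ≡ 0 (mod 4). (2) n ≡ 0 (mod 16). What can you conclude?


Modus ponens: from (P → Q) and P, infer Q.
P = 'n ≡ 0 (mod 16)' is asserted, and P → Q holds, so Q follows.

n ≡ 0 (mod 4).


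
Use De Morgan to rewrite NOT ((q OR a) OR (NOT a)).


De Morgan: the negation of a disjunction is the conjunction of the negations.
Distribute NOT across OR, flipping it to AND, and negate each literal.

((NOT q) AND (NOT a)) AND a


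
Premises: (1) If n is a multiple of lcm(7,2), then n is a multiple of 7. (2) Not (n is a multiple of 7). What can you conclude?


Modus tollens: from (P → Q) and ¬Q, infer ¬P.
Q = 'n is a multiple of 7' is denied; since P → Q, P must also fail.

Not (n is a multiple of lcm(7,2)).


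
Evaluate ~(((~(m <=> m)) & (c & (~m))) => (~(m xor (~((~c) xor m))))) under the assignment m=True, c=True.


Substitute m=True, c=True:
… (earlier sub-steps elided)
~m = False
c & (~m) = True & False = False
(~(m <=> m)) & (c & (~m)) = False & False = False
~c = False
(~c) xor m = False xor True = True
~((~c) xor m) = False
m xor (~((~c) xor m)) = True xor False = True
~(m xor (~((~c) xor m))) = False
((~(m <=> m)) & (c & (~m))) => (~(m xor (~((~c) xor m)))) = False => False = True
~(((~(m <=> m)) & (c & (~m))) => (~(m xor (~((~c) xor m))))) = False

False


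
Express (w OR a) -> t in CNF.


Step 1: Rewrite as ¬(w ∨ a) ∨ t = (¬w ∧ ¬a) ∨ t.
Step 2: Distribute ∨ over ∧.

((NOT w) OR t) AND ((NOT a) OR t)


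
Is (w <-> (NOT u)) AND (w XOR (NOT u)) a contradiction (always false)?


Truth table over {u, w}:
u | w | φ
---------
F | F | F
T | F | F
F | T | F
T | T | F
Every row is false.

Yes, it is a contradiction.


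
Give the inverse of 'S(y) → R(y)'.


The inverse of (P → Q) is (¬P → ¬Q). It is equivalent to the converse, not to the original.
Here P = 'S(y)' and Q = 'R(y)'.

If not (S(y)), then not (R(y)).


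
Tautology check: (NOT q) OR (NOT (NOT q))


Build the truth table over {q}:
q | φ
-----
F | T
T | T
Every row evaluates to true.

Yes, it is a tautology.


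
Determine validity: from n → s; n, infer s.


This matches the form of modus ponens: the conclusion follows in every model of the premises.

Valid.


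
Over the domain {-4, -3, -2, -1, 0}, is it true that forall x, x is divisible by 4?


Evaluate the predicate on each element: -4:True, -3:False, -2:False, -1:False, 0:True.
Counterexample x = -3 fails the predicate.

False


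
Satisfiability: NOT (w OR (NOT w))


Check all 2 assignments over {w}:
w | φ
-----
F | F
T | F
No assignment makes the formula true.

Unsatisfiable.


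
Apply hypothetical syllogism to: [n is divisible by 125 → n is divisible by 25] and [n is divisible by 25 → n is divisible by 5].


Hypothetical syllogism: from (P → Q) and (Q → R), infer (P → R).
Chain the two implications through the shared middle term 'n is divisible by 25'.

n is divisible by 125 → n is divisible by 5


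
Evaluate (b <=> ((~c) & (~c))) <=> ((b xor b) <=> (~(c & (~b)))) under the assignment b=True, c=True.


Substitute b=True, c=True:
~c = False
~c = False
(~c) & (~c) = False & False = False
b <=> ((~c) & (~c)) = True <=> False = False
b xor b = True xor True = False
~b = False
c & (~b) = True & False = False
~(c & (~b)) = True
(b xor b) <=> (~(c & (~b))) = False <=> True = False
(b <=> ((~c) & (~c))) <=> ((b xor b) <=> (~(c & (~b)))) = False <=> False = True

True


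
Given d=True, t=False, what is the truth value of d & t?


Conjunction is true only when both operands are true.
Substitute: d=True, t=False.
True & False evaluates to False.

False


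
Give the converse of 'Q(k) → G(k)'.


The converse of (P → Q) is (Q → P). It is not in general equivalent to the original.
Here P = 'Q(k)' and Q = 'G(k)'.

If G(k), then Q(k).


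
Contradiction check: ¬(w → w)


Truth table over {w}:
w | φ
-----
F | F
T | F
Every row is false.

Yes, it is a contradiction.


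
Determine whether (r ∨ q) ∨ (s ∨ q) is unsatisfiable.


Truth table over {q, r, s}:
q | r | s | φ
-------------
F | F | F | F
T | F | F | T
F | T | F | T
T | T | F | T
F | F | T | T
T | F | T | T
F | T | T | T
T | T | T | T
Satisfying assignment at row 2: q=T, r=F, s=F gives T.

No, it is not a contradiction.


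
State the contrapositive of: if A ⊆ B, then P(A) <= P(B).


The contrapositive of (P → Q) is (¬Q → ¬P); it is logically equivalent to the original.
Here P = 'A ⊆ B' and Q = 'P(A) <= P(B)'.

If not (P(A) <= P(B)), then not (A ⊆ B).


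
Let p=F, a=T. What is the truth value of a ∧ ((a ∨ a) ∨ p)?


Substitute p=F, a=T:
a ∨ a = T ∨ T = T
(a ∨ a) ∨ p = T ∨ F = T
a ∧ ((a ∨ a) ∨ p) = T ∧ T = T

T


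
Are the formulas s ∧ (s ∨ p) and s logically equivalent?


Compare truth tables:
p | s | φ | ψ
-------------
F | F | F | F
T | F | F | F
F | T | T | T
T | T | T | T
The columns φ and ψ agree on every row.

Yes, they are logically equivalent.


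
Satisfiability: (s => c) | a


Search for a satisfying assignment over {a, c, s}.
Try a=False, c=False, s=False: the formula evaluates to True.
A satisfying assignment exists.

Satisfiable.


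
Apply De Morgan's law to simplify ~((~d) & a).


De Morgan: the negation of a conjunction is the disjunction of the negations.
Distribute ~ across &, flipping it to |, and negate each literal.

d | (~a)


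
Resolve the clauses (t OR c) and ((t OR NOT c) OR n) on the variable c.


The clauses contain complementary literals c and NOTc.
Resolution eliminates this pair and disjoins the remaining literals (merging duplicates).

(t OR n)


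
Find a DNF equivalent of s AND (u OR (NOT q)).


Step 1: Distribute ∧ over ∨: s ∧ (u ∨ (¬q)) = (s ∧ u) ∨ (s ∧ (¬q)).

(s AND u) OR (s AND (NOT q))


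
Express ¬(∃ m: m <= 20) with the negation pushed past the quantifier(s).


¬(∀ x: φ) = ∃ x: ¬φ, and ¬(∃ x: φ) = ∀ x: ¬φ.
Apply to the existential statement.

∀ m: ¬(m <= 20)


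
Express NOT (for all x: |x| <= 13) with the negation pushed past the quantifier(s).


¬(for all x: φ) = there exists x: ¬φ, and ¬(there exists x: φ) = for all x: ¬φ.
Apply to the universal statement.

there exists x: NOT(|x| <= 13)


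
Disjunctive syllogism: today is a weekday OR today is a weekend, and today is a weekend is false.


Disjunctive syllogism: from (P ∨ Q) and ¬P, infer Q.
One disjunct, 'today is a weekend', is ruled out; the other must hold.

today is a weekday


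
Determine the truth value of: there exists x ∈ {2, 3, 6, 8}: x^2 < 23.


Evaluate the predicate on each element: 2:T, 3:T, 6:F, 8:F.
Witness x = 2 satisfies the predicate.

T


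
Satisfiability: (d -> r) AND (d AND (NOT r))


Check all 4 assignments over {d, r}:
d | r | φ
---------
F | F | F
T | F | F
F | T | F
T | T | F
No assignment makes the formula true.

Unsatisfiable.


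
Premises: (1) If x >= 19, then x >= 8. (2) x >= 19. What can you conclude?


Modus ponens: from (P → Q) and P, infer Q.
P = 'x >= 19' is asserted, and P → Q holds, so Q follows.

x >= 8.


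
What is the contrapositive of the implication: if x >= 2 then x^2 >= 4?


The contrapositive of (P → Q) is (¬Q → ¬P); it is logically equivalent to the original.
Here P = 'x >= 2' and Q = 'x^2 >= 4'.

If not (x^2 >= 4), then not (x >= 2).


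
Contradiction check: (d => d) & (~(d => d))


Truth table over {d}:
d | φ
-----
False | False
True | False
Every row is false.

Yes, it is a contradiction.


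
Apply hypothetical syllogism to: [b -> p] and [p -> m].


Hypothetical syllogism: from (P → Q) and (Q → R), infer (P → R).
Chain the two implications through the shared middle term 'p'.

b -> m


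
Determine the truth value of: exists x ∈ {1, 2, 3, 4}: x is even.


Evaluate the predicate on each element: 1:False, 2:True, 3:False, 4:True.
Witness x = 2 satisfies the predicate.

True


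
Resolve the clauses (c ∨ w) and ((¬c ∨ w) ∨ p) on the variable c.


The clauses contain complementary literals c and ¬c.
Resolution eliminates this pair and disjoins the remaining literals (merging duplicates).

(w ∨ p)


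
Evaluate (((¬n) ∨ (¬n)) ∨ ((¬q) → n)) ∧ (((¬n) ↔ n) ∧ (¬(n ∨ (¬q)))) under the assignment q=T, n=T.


Substitute q=T, n=T:
… (earlier sub-steps elided)
¬q = F
(¬q) → n = F → T = T
((¬n) ∨ (¬n)) ∨ ((¬q) → n) = F ∨ T = T
¬n = F
(¬n) ↔ n = F ↔ T = F
¬q = F
n ∨ (¬q) = T ∨ F = T
¬(n ∨ (¬q)) = F
((¬n) ↔ n) ∧ (¬(n ∨ (¬q))) = F ∧ F = F
(((¬n) ∨ (¬n)) ∨ ((¬q) → n)) ∧ (((¬n) ↔ n) ∧ (¬(n ∨ (¬q)))) = T ∧ F = F

F


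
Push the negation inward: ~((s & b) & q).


De Morgan: the negation of a conjunction is the disjunction of the negations.
Distribute ~ across &, flipping it to |, and negate each literal.

((~s) | (~b)) | (~q)


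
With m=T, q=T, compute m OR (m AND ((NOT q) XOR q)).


Substitute m=T, q=T:
NOT q = F
(NOT q) XOR q = F XOR T = T
m AND ((NOT q) XOR q) = T AND T = T
m OR (m AND ((NOT q) XOR q)) = T OR T = T

T


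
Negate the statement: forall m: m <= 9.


¬(forall x: φ) = exists x: ¬φ, and ¬(exists x: φ) = forall x: ¬φ.
Apply to the universal statement.

exists m: ~(m <= 9)


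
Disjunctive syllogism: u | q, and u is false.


Disjunctive syllogism: from (P ∨ Q) and ¬P, infer Q.
One disjunct, 'u', is ruled out; the other must hold.

q


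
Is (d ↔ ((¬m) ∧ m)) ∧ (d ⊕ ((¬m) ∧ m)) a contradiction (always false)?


Truth table over {d, m}:
d | m | φ
---------
F | F | F
T | F | F
F | T | F
T | T | F
Every row is false.

Yes, it is a contradiction.


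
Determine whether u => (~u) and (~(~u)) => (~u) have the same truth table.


Compare truth tables:
u | φ | ψ
---------
False | True | True
True | False | False
The columns φ and ψ agree on every row.

Yes, they are logically equivalent.


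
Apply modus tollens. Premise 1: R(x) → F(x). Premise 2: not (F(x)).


Modus tollens: from (P → Q) and ¬Q, infer ¬P.
Q = 'F(x)' is denied; since P → Q, P must also fail.

Not (R(x)).


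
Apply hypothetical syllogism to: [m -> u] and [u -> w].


Hypothetical syllogism: from (P → Q) and (Q → R), infer (P → R).
Chain the two implications through the shared middle term 'u'.

m -> w


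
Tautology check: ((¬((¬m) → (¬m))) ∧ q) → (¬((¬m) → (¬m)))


Build the truth table over {m, q}:
m | q | φ
---------
F | F | T
T | F | T
F | T | T
T | T | T
Every row evaluates to true.

Yes, it is a tautology.


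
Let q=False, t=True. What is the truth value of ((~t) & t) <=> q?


Substitute q=False, t=True:
~t = False
(~t) & t = False & True = False
((~t) & t) <=> q = False <=> False = True

True


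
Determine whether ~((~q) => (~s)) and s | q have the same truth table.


Compare truth tables:
q | s | φ | ψ
-------------
False | False | False | False
True | False | False | True
False | True | True | True
True | True | False | True
They differ at row 2 (q=True, s=False): φ=False but ψ=True.

No, they are not logically equivalent.


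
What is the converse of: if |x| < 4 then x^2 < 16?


The converse of (P → Q) is (Q → P). It is not in general equivalent to the original.
Here P = '|x| < 4' and Q = 'x^2 < 16'.

If x^2 < 16, then |x| < 4.


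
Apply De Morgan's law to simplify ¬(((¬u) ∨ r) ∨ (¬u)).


De Morgan: the negation of a disjunction is the conjunction of the negations.
Distribute ¬ across ∨, flipping it to ∧, and negate each literal.

(u ∧ (¬r)) ∧ u


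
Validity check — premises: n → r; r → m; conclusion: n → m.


This matches the form of hypothetical syllogism: the conclusion follows in every model of the premises.

Valid.


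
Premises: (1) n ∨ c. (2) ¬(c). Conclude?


Disjunctive syllogism: from (P ∨ Q) and ¬P, infer Q.
One disjunct, 'c', is ruled out; the other must hold.

n


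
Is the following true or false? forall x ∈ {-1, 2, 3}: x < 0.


Evaluate the predicate on each element: -1:True, 2:False, 3:False.
Counterexample x = 2 fails the predicate.

False


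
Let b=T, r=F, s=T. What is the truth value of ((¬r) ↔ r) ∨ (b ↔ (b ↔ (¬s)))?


Substitute b=T, r=F, s=T:
¬r = T
(¬r) ↔ r = T ↔ F = F
¬s = F
b ↔ (¬s) = T ↔ F = F
b ↔ (b ↔ (¬s)) = T ↔ F = F
((¬r) ↔ r) ∨ (b ↔ (b ↔ (¬s))) = F ∨ F = F

F


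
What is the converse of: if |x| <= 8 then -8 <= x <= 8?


The converse of (P → Q) is (Q → P). It is not in general equivalent to the original.
Here P = '|x| <= 8' and Q = '-8 <= x <= 8'.

If -8 <= x <= 8, then |x| <= 8.


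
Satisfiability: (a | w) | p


Search for a satisfying assignment over {a, p, w}.
Try a=True, p=False, w=False: the formula evaluates to True.
A satisfying assignment exists.

Satisfiable.


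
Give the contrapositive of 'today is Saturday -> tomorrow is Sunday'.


The contrapositive of (P → Q) is (¬Q → ¬P); it is logically equivalent to the original.
Here P = 'today is Saturday' and Q = 'tomorrow is Sunday'.

If not (tomorrow is Sunday), then not (today is Saturday).


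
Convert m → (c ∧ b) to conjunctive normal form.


Step 1: Rewrite m → (c ∧ b) as ¬m ∨ (c ∧ b).
Step 2: Distribute ∨ over ∧.

((¬m) ∨ c) ∧ ((¬m) ∨ b)


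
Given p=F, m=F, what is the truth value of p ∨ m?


Disjunction is false only when both operands are false.
Substitute: p=F, m=F.
F ∨ F evaluates to F.

F


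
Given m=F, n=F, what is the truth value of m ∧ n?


Conjunction is true only when both operands are true.
Substitute: m=F, n=F.
F ∧ F evaluates to F.

F


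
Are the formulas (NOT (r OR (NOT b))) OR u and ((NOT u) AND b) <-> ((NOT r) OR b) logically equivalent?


Compare truth tables:
b | r | u | φ | ψ
-----------------
F | F | F | F | F
T | F | F | T | T
F | T | F | F | T
T | T | F | F | T
F | F | T | T | F
T | F | T | T | F
F | T | T | T | T
T | T | T | T | F
They differ at row 3 (b=F, r=T, u=F): φ=F but ψ=T.

No, they are not logically equivalent.


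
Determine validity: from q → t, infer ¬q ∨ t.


This matches the form of material implication: the conclusion follows in every model of the premises.

Valid.


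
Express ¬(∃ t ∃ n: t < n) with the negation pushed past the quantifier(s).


Negation flips each quantifier (∀↔∃) and negates the inner predicate.
¬(∃ t ∃ n: φ) = ∀ t ∀ n: ¬φ.

∀ t ∀ n: ¬(t < n)


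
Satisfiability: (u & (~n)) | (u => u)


Search for a satisfying assignment over {n, u}.
Try n=False, u=False: the formula evaluates to True.
A satisfying assignment exists.

Satisfiable.


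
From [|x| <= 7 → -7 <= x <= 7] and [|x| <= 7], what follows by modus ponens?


Modus ponens: from (P → Q) and P, infer Q.
P = '|x| <= 7' is asserted, and P → Q holds, so Q follows.

-7 <= x <= 7.


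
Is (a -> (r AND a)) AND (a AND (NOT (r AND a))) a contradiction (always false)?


Truth table over {a, r}:
a | r | φ
---------
F | F | F
T | F | F
F | T | F
T | T | F
Every row is false.

Yes, it is a contradiction.


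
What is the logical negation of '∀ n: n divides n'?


¬(∀ x: φ) = ∃ x: ¬φ, and ¬(∃ x: φ) = ∀ x: ¬φ.
Apply to the universal statement.

∃ n: ¬(n divides n)


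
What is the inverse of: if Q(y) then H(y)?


The inverse of (P → Q) is (¬P → ¬Q). It is equivalent to the converse, not to the original.
Here P = 'Q(y)' and Q = 'H(y)'.

If not (Q(y)), then not (H(y)).


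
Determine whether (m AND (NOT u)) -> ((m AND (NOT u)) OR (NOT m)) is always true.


Build the truth table over {m, u}:
m | u | φ
---------
F | F | T
T | F | T
F | T | T
T | T | T
Every row evaluates to true.

Yes, it is a tautology.


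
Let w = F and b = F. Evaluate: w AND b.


Conjunction is true only when both operands are true.
Substitute: w=F, b=F.
F AND F evaluates to F.

F


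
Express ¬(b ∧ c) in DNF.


Step 1: Apply De Morgan: ¬(b ∧ c) = ¬b ∨ ¬c.

(¬b) ∨ (¬c)


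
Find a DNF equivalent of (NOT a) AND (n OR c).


Step 1: Distribute ∧ over ∨: (¬a) ∧ (n ∨ c) = ((¬a) ∧ n) ∨ ((¬a) ∧ c).

((NOT a) AND n) OR ((NOT a) AND c)


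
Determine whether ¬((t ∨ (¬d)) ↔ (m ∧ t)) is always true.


Build the truth table over {d, m, t}:
d | m | t | φ
-------------
F | F | F | T
T | F | F | F
F | T | F | T
T | T | F | F
F | F | T | T
T | F | T | T
F | T | T | F
T | T | T | F
Counterexample at row 2: with d=T, m=F, t=F, the formula is F.

No, it is not a tautology.


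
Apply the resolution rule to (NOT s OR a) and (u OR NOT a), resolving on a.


The clauses contain complementary literals a and NOTa.
Resolution eliminates this pair and disjoins the remaining literals (merging duplicates).

(NOT s OR u)


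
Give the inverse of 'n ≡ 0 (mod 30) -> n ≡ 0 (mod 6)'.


The inverse of (P → Q) is (¬P → ¬Q). It is equivalent to the converse, not to the original.
Here P = 'n ≡ 0 (mod 30)' and Q = 'n ≡ 0 (mod 6)'.

If not (n ≡ 0 (mod 30)), then not (n ≡ 0 (mod 6)).


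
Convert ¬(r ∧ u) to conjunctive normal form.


Step 1: Apply De Morgan: ¬(r ∧ u) = ¬r ∨ ¬u.

(¬r) ∨ (¬u)


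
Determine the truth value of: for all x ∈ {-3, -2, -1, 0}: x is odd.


Evaluate the predicate on each element: -3:T, -2:F, -1:T, 0:F.
Counterexample x = -2 fails the predicate.

F


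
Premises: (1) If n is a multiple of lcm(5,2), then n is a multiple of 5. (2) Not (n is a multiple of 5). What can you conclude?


Modus tollens: from (P → Q) and ¬Q, infer ¬P.
Q = 'n is a multiple of 5' is denied; since P → Q, P must also fail.

Not (n is a multiple of lcm(5,2)).


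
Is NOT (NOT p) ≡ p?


Compare truth tables:
p | φ | ψ
---------
F | F | F
T | T | T
The columns φ and ψ agree on every row.

Yes, they are logically equivalent.


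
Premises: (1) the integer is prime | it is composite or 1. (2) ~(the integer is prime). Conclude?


Disjunctive syllogism: from (P ∨ Q) and ¬P, infer Q.
One disjunct, 'the integer is prime', is ruled out; the other must hold.

it is composite or 1


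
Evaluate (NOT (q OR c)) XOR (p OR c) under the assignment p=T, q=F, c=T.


Substitute p=T, q=F, c=T:
q OR c = F OR T = T
NOT (q OR c) = F
p OR c = T OR T = T
(NOT (q OR c)) XOR (p OR c) = F XOR T = T

T


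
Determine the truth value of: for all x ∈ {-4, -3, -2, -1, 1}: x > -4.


Evaluate the predicate on each element: -4:F, -3:T, -2:T, -1:T, 1:T.
Counterexample x = -4 fails the predicate.

F
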